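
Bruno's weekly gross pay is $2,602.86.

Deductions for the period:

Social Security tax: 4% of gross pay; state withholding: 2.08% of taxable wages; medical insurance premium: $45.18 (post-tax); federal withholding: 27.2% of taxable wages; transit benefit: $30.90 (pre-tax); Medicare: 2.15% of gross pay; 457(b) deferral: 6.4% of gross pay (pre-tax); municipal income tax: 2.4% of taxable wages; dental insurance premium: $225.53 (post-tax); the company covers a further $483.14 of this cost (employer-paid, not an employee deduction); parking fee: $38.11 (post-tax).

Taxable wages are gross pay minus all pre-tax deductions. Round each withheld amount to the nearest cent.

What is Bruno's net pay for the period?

$1,174.47

Transit benefit: $30.90
457(b) deferral: $2,602.86 × 0.064 = $166.58
Pre-tax total = $30.90 + $166.58 = $197.48
Taxable wages = $2,602.86 − $197.48 = $2,405.38
Federal withholding: $2,405.38 × 0.272 = $654.26
State withholding: $2,405.38 × 0.0208 = $50.03
Municipal income tax: $2,405.38 × 0.024 = $57.73
Social Security tax: $2,602.86 × 0.04 = $104.11
Medicare: $2,602.86 × 0.0215 = $55.96
Medical insurance premium: $45.18
Parking fee: $38.11
Dental insurance premium: $225.53
(Employer's $483.14 toward dental insurance premium is not withheld from the employee.)
Total deductions = $30.90 + $166.58 + $654.26 + $50.03 + $57.73 + $104.11 + $55.96 + $45.18 + $38.11 + $225.53 = $1,428.39
Net pay = $2,602.86 − $1,428.39 = $1,174.47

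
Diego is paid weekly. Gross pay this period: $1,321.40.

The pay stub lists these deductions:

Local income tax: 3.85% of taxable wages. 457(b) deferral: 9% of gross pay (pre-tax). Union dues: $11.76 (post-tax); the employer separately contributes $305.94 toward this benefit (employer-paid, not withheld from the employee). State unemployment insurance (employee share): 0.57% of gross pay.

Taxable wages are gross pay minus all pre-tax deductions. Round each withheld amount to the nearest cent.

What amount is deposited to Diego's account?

$1,136.88

457(b) deferral: $1,321.40 × 0.09 = $118.93
Taxable wages = $1,321.40 − $118.93 = $1,202.47
Local income tax: $1,202.47 × 0.0385 = $46.30
State unemployment insurance (employee share): $1,321.40 × 0.0057 = $7.53
Union dues: $11.76
(Employer's $305.94 toward union dues is not withheld from the employee.)
Total deductions = $118.93 + $46.30 + $7.53 + $11.76 = $184.52
Net pay = $1,321.40 − $184.52 = $1,136.88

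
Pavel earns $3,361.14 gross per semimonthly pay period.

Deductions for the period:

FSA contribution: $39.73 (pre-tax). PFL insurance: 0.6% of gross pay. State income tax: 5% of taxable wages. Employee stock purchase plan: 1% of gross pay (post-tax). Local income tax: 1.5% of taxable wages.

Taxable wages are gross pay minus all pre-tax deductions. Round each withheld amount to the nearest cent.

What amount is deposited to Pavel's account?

$3,051.74

FSA contribution: $39.73
Taxable wages = $3,361.14 − $39.73 = $3,321.41
Local income tax: $3,321.41 × 0.015 = $49.82
State income tax: $3,321.41 × 0.05 = $166.07
PFL insurance: $3,361.14 × 0.006 = $20.17
Employee stock purchase plan: $3,361.14 × 0.01 = $33.61
Total deductions = $39.73 + $49.82 + $166.07 + $20.17 + $33.61 = $309.40
Net pay = $3,361.14 − $309.40 = $3,051.74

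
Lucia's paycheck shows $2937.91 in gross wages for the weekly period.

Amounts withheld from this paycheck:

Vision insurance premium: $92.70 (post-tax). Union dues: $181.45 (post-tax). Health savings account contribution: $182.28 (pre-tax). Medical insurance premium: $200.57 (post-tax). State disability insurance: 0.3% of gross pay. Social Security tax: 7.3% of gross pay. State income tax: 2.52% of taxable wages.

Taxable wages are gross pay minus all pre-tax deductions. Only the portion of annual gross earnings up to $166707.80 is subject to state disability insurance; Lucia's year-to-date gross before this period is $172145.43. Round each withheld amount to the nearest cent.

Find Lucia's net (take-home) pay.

Health savings account contribution: $182.28
Taxable wages = $2937.91 − $182.28 = $2755.63
State income tax: $2755.63 × 0.0252 = $69.44
State disability insurance: annual cap $166707.80 already reached (YTD $172145.43), so $0.00
Social Security tax: $2937.91 × 0.073 = $214.47
Vision insurance premium: $92.70
Union dues: $181.45
Medical insurance premium: $200.57
Total deductions = $182.28 + $69.44 + $0.00 + $214.47 + $92.70 + $181.45 + $200.57 = $940.91
Net pay = $2937.91 − $940.91 = $1997.00

$1997.00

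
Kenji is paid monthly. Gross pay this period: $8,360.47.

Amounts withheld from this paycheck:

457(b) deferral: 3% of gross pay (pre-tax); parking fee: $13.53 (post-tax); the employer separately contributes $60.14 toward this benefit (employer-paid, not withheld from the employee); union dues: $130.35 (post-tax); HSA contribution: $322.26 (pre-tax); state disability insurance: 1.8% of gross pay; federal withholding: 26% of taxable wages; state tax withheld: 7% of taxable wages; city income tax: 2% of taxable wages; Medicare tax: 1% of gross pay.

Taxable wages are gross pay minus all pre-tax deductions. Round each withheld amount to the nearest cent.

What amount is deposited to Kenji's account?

457(b) deferral: $8,360.47 × 0.03 = $250.81
HSA contribution: $322.26
Pre-tax total = $250.81 + $322.26 = $573.07
Taxable wages = $8,360.47 − $573.07 = $7,787.40
State tax withheld: $7,787.40 × 0.07 = $545.12
City income tax: $7,787.40 × 0.02 = $155.75
Federal withholding: $7,787.40 × 0.26 = $2,024.72
State disability insurance: $8,360.47 × 0.018 = $150.49
Medicare tax: $8,360.47 × 0.01 = $83.60
Parking fee: $13.53
Union dues: $130.35
(Employer's $60.14 toward parking fee is not withheld from the employee.)
Total deductions = $250.81 + $322.26 + $545.12 + $155.75 + $2,024.72 + $150.49 + $83.60 + $13.53 + $130.35 = $3,676.63
Net pay = $8,360.47 − $3,676.63 = $4,683.84

$4,683.84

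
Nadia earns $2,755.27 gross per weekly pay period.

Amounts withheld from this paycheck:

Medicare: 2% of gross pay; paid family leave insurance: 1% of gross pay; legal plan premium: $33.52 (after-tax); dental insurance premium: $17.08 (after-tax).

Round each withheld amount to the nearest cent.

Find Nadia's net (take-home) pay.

$2,622.01

Medicare: $2,755.27 × 0.02 = $55.11
Paid family leave insurance: $2,755.27 × 0.01 = $27.55
Legal plan premium: $33.52
Dental insurance premium: $17.08
Total deductions = $55.11 + $27.55 + $33.52 + $17.08 = $133.26
Net pay = $2,755.27 − $133.26 = $2,622.01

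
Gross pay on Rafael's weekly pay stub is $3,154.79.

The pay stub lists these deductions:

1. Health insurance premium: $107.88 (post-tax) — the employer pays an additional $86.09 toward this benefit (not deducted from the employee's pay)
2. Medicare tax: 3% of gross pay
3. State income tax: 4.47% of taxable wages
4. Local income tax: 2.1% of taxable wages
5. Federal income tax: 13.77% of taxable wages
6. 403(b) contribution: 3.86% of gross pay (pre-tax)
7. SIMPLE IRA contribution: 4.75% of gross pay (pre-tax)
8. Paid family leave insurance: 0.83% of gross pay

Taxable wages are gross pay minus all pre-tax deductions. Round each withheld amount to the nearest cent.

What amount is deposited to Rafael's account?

$2,068.03

403(b) contribution: $3,154.79 × 0.0386 = $121.77
SIMPLE IRA contribution: $3,154.79 × 0.0475 = $149.85
Pre-tax total = $121.77 + $149.85 = $271.62
Taxable wages = $3,154.79 − $271.62 = $2,883.17
Local income tax: $2,883.17 × 0.021 = $60.55
State income tax: $2,883.17 × 0.0447 = $128.88
Federal income tax: $2,883.17 × 0.1377 = $397.01
Paid family leave insurance: $3,154.79 × 0.0083 = $26.18
Medicare tax: $3,154.79 × 0.03 = $94.64
Health insurance premium: $107.88
(Employer's $86.09 toward health insurance premium is not withheld from the employee.)
Total deductions = $121.77 + $149.85 + $60.55 + $128.88 + $397.01 + $26.18 + $94.64 + $107.88 = $1,086.76
Net pay = $3,154.79 − $1,086.76 = $2,068.03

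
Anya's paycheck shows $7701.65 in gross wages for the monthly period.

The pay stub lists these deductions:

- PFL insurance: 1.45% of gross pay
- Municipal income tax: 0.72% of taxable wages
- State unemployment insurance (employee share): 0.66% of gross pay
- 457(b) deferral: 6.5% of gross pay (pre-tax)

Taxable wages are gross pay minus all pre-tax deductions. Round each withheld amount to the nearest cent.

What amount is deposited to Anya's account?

$6986.69

457(b) deferral: $7701.65 × 0.065 = $500.61
Taxable wages = $7701.65 − $500.61 = $7201.04
Municipal income tax: $7201.04 × 0.0072 = $51.85
State unemployment insurance (employee share): $7701.65 × 0.0066 = $50.83
PFL insurance: $7701.65 × 0.0145 = $111.67
Total deductions = $500.61 + $51.85 + $50.83 + $111.67 = $714.96
Net pay = $7701.65 − $714.96 = $6986.69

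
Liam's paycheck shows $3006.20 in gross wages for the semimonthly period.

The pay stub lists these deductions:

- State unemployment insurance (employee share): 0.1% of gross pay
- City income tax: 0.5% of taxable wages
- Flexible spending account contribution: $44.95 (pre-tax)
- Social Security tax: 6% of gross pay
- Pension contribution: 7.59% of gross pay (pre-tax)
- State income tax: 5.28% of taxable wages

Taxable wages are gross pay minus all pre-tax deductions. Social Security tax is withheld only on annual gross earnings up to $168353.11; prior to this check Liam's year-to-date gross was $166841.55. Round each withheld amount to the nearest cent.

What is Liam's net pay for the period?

$2481.40

Pension contribution: $3006.20 × 0.0759 = $228.17
Flexible spending account contribution: $44.95
Pre-tax total = $228.17 + $44.95 = $273.12
Taxable wages = $3006.20 − $273.12 = $2733.08
City income tax: $2733.08 × 0.005 = $13.67
State income tax: $2733.08 × 0.0528 = $144.31
Social Security tax: only $168353.11 − $166841.55 = $1511.56 of this check is subject → $1511.56 × 0.06 = $90.69
State unemployment insurance (employee share): $3006.20 × 0.001 = $3.01
Total deductions = $228.17 + $44.95 + $13.67 + $144.31 + $90.69 + $3.01 = $524.80
Net pay = $3006.20 − $524.80 = $2481.40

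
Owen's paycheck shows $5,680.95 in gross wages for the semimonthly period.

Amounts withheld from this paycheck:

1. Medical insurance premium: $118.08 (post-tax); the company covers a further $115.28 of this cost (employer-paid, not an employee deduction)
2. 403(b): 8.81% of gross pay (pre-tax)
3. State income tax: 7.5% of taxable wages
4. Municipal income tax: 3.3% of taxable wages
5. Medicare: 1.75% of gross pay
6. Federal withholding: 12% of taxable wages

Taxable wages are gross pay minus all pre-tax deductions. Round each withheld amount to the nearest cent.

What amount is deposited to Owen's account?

$3,781.81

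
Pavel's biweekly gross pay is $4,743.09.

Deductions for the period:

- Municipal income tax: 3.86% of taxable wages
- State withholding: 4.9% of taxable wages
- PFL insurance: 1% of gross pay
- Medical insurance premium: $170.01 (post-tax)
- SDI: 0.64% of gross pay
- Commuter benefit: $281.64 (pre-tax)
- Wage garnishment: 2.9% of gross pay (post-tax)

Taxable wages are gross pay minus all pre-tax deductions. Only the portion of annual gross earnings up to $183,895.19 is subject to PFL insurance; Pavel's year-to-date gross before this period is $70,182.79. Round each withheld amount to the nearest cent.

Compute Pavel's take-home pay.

Commuter benefit: $281.64
Taxable wages = $4,743.09 − $281.64 = $4,461.45
Municipal income tax: $4,461.45 × 0.0386 = $172.21
State withholding: $4,461.45 × 0.049 = $218.61
SDI: $4,743.09 × 0.0064 = $30.36
PFL insurance: cap not yet reached, full $4,743.09 is subject → $4,743.09 × 0.01 = $47.43
Wage garnishment: $4,743.09 × 0.029 = $137.55
Medical insurance premium: $170.01
Total deductions = $281.64 + $172.21 + $218.61 + $30.36 + $47.43 + $137.55 + $170.01 = $1,057.81
Net pay = $4,743.09 − $1,057.81 = $3,685.28

$3,685.28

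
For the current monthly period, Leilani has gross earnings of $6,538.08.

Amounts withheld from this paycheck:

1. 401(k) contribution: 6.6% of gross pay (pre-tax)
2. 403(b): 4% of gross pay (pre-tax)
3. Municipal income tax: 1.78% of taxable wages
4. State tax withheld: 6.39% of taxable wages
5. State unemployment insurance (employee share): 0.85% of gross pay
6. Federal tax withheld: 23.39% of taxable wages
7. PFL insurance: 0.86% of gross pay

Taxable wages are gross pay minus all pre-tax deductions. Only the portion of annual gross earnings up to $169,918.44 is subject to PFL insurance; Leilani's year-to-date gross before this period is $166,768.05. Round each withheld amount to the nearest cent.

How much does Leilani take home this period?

401(k) contribution: $6,538.08 × 0.066 = $431.51
403(b): $6,538.08 × 0.04 = $261.52
Pre-tax total = $431.51 + $261.52 = $693.03
Taxable wages = $6,538.08 − $693.03 = $5,845.05
State tax withheld: $5,845.05 × 0.0639 = $373.50
Municipal income tax: $5,845.05 × 0.0178 = $104.04
Federal tax withheld: $5,845.05 × 0.2339 = $1,367.16
State unemployment insurance (employee share): $6,538.08 × 0.0085 = $55.57
PFL insurance: only $169,918.44 − $166,768.05 = $3,150.39 of this check is subject → $3,150.39 × 0.0086 = $27.09
Total deductions = $431.51 + $261.52 + $373.50 + $104.04 + $1,367.16 + $55.57 + $27.09 = $2,620.39
Net pay = $6,538.08 − $2,620.39 = $3,917.69

$3,917.69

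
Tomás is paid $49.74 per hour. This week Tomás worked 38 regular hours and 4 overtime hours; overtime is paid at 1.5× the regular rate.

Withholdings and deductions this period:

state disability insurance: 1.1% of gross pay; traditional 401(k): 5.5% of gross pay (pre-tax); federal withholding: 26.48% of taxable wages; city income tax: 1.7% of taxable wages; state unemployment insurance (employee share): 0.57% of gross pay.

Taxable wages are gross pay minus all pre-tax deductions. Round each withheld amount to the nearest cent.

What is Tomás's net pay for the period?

Regular pay: 38 × $49.74 = $1,890.12
Overtime pay: 4 × $49.74 × 1.5 = $298.44
Gross pay = $1,890.12 + $298.44 = $2,188.56
Traditional 401(k): $2,188.56 × 0.055 = $120.37
Taxable wages = $2,188.56 − $120.37 = $2,068.19
Federal withholding: $2,068.19 × 0.2648 = $547.66
City income tax: $2,068.19 × 0.017 = $35.16
State disability insurance: $2,188.56 × 0.011 = $24.07
State unemployment insurance (employee share): $2,188.56 × 0.0057 = $12.47
Total deductions = $120.37 + $547.66 + $35.16 + $24.07 + $12.47 = $739.73
Net pay = $2,188.56 − $739.73 = $1,448.83

$1,448.83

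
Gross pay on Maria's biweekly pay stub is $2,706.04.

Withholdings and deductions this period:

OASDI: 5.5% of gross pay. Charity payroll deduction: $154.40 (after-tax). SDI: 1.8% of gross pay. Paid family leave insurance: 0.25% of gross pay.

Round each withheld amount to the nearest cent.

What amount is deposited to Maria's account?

$2,347.33

SDI: $2,706.04 × 0.018 = $48.71
OASDI: $2,706.04 × 0.055 = $148.83
Paid family leave insurance: $2,706.04 × 0.0025 = $6.77
Charity payroll deduction: $154.40
Total deductions = $48.71 + $148.83 + $6.77 + $154.40 = $358.71
Net pay = $2,706.04 − $358.71 = $2,347.33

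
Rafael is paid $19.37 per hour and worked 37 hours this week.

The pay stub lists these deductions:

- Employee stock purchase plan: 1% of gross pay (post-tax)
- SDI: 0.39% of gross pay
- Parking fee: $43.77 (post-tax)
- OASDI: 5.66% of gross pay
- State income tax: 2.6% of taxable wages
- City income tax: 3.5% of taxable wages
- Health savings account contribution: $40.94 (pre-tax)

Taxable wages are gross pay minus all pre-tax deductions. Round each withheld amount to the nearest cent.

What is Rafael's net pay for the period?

Gross pay: 37 × $19.37 = $716.69
Health savings account contribution: $40.94
Taxable wages = $716.69 − $40.94 = $675.75
City income tax: $675.75 × 0.035 = $23.65
State income tax: $675.75 × 0.026 = $17.57
OASDI: $716.69 × 0.0566 = $40.56
SDI: $716.69 × 0.0039 = $2.80
Employee stock purchase plan: $716.69 × 0.01 = $7.17
Parking fee: $43.77
Total deductions = $40.94 + $23.65 + $17.57 + $40.56 + $2.80 + $7.17 + $43.77 = $176.46
Net pay = $716.69 − $176.46 = $540.23

$540.23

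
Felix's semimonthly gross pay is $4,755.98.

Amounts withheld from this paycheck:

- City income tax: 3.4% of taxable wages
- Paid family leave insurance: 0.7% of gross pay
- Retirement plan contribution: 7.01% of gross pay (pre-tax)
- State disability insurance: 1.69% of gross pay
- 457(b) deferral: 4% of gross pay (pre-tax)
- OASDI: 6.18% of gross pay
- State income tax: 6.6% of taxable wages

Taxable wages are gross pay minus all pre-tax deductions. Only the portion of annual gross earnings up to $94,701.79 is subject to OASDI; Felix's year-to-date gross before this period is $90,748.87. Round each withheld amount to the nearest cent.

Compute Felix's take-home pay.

$3,451.15

457(b) deferral: $4,755.98 × 0.04 = $190.24
Retirement plan contribution: $4,755.98 × 0.0701 = $333.39
Pre-tax total = $190.24 + $333.39 = $523.63
Taxable wages = $4,755.98 − $523.63 = $4,232.35
City income tax: $4,232.35 × 0.034 = $143.90
State income tax: $4,232.35 × 0.066 = $279.34
Paid family leave insurance: $4,755.98 × 0.007 = $33.29
OASDI: only $94,701.79 − $90,748.87 = $3,952.92 of this check is subject → $3,952.92 × 0.0618 = $244.29
State disability insurance: $4,755.98 × 0.0169 = $80.38
Total deductions = $190.24 + $333.39 + $143.90 + $279.34 + $33.29 + $244.29 + $80.38 = $1,304.83
Net pay = $4,755.98 − $1,304.83 = $3,451.15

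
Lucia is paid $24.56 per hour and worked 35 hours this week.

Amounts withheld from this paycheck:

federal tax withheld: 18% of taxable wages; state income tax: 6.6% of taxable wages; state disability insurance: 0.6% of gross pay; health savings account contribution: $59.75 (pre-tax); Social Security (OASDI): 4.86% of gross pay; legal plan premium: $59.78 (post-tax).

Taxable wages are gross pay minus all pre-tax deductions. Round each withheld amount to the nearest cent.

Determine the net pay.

$496.37

Gross pay: 35 × $24.56 = $859.60
Health savings account contribution: $59.75
Taxable wages = $859.60 − $59.75 = $799.85
State income tax: $799.85 × 0.066 = $52.79
Federal tax withheld: $799.85 × 0.18 = $143.97
Social Security (OASDI): $859.60 × 0.0486 = $41.78
State disability insurance: $859.60 × 0.006 = $5.16
Legal plan premium: $59.78
Total deductions = $59.75 + $52.79 + $143.97 + $41.78 + $5.16 + $59.78 = $363.23
Net pay = $859.60 − $363.23 = $496.37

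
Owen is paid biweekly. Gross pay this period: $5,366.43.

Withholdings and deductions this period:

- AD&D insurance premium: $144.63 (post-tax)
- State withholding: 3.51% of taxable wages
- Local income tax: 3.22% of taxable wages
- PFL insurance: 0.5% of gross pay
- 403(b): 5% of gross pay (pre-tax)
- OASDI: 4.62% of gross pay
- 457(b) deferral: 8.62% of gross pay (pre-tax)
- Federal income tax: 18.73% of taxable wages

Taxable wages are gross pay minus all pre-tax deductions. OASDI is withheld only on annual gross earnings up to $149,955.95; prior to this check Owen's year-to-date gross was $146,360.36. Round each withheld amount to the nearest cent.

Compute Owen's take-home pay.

$3,117.74

403(b): $5,366.43 × 0.05 = $268.32
457(b) deferral: $5,366.43 × 0.0862 = $462.59
Pre-tax total = $268.32 + $462.59 = $730.91
Taxable wages = $5,366.43 − $730.91 = $4,635.52
State withholding: $4,635.52 × 0.0351 = $162.71
Local income tax: $4,635.52 × 0.0322 = $149.26
Federal income tax: $4,635.52 × 0.1873 = $868.23
OASDI: only $149,955.95 − $146,360.36 = $3,595.59 of this check is subject → $3,595.59 × 0.0462 = $166.12
PFL insurance: $5,366.43 × 0.005 = $26.83
AD&D insurance premium: $144.63
Total deductions = $268.32 + $462.59 + $162.71 + $149.26 + $868.23 + $166.12 + $26.83 + $144.63 = $2,248.69
Net pay = $5,366.43 − $2,248.69 = $3,117.74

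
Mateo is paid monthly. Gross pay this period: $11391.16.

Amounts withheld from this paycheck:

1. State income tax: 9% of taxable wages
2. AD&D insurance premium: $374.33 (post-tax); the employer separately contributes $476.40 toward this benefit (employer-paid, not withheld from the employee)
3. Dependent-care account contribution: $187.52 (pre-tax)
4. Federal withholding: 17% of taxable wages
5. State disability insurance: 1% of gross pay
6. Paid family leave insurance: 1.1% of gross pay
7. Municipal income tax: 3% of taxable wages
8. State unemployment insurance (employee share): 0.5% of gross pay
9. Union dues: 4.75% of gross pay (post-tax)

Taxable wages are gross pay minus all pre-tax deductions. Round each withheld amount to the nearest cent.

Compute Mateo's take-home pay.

$6743.00

Dependent-care account contribution: $187.52
Taxable wages = $11391.16 − $187.52 = $11203.64
Municipal income tax: $11203.64 × 0.03 = $336.11
State income tax: $11203.64 × 0.09 = $1008.33
Federal withholding: $11203.64 × 0.17 = $1904.62
State unemployment insurance (employee share): $11391.16 × 0.005 = $56.96
State disability insurance: $11391.16 × 0.01 = $113.91
Paid family leave insurance: $11391.16 × 0.011 = $125.30
AD&D insurance premium: $374.33
Union dues: $11391.16 × 0.0475 = $541.08
(Employer's $476.40 toward AD&D insurance premium is not withheld from the employee.)
Total deductions = $187.52 + $336.11 + $1008.33 + $1904.62 + $56.96 + $113.91 + $125.30 + $374.33 + $541.08 = $4648.16
Net pay = $11391.16 − $4648.16 = $6743.00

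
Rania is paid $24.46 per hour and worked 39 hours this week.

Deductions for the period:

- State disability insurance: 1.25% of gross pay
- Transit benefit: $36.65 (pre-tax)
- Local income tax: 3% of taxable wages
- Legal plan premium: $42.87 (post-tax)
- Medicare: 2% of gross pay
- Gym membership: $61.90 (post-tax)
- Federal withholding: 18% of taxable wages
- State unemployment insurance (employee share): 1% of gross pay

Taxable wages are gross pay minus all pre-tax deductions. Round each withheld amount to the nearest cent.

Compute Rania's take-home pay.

$579.35

Gross pay: 39 × $24.46 = $953.94
Transit benefit: $36.65
Taxable wages = $953.94 − $36.65 = $917.29
Federal withholding: $917.29 × 0.18 = $165.11
Local income tax: $917.29 × 0.03 = $27.52
State unemployment insurance (employee share): $953.94 × 0.01 = $9.54
Medicare: $953.94 × 0.02 = $19.08
State disability insurance: $953.94 × 0.0125 = $11.92
Gym membership: $61.90
Legal plan premium: $42.87
Total deductions = $36.65 + $165.11 + $27.52 + $9.54 + $19.08 + $11.92 + $61.90 + $42.87 = $374.59
Net pay = $953.94 − $374.59 = $579.35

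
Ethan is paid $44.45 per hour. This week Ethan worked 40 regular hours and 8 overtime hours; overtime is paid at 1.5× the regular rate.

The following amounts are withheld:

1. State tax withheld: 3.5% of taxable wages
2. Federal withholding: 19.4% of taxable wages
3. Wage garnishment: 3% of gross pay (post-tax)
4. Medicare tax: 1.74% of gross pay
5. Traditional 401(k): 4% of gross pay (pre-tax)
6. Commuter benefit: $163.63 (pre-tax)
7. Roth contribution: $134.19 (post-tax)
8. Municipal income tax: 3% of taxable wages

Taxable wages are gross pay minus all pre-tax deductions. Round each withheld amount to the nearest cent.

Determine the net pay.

$1,279.23

Regular pay: 40 × $44.45 = $1,778.00
Overtime pay: 8 × $44.45 × 1.5 = $533.40
Gross pay = $1,778.00 + $533.40 = $2,311.40
Traditional 401(k): $2,311.40 × 0.04 = $92.46
Commuter benefit: $163.63
Pre-tax total = $92.46 + $163.63 = $256.09
Taxable wages = $2,311.40 − $256.09 = $2,055.31
Municipal income tax: $2,055.31 × 0.03 = $61.66
Federal withholding: $2,055.31 × 0.194 = $398.73
State tax withheld: $2,055.31 × 0.035 = $71.94
Medicare tax: $2,311.40 × 0.0174 = $40.22
Wage garnishment: $2,311.40 × 0.03 = $69.34
Roth contribution: $134.19
Total deductions = $92.46 + $163.63 + $61.66 + $398.73 + $71.94 + $40.22 + $69.34 + $134.19 = $1,032.17
Net pay = $2,311.40 − $1,032.17 = $1,279.23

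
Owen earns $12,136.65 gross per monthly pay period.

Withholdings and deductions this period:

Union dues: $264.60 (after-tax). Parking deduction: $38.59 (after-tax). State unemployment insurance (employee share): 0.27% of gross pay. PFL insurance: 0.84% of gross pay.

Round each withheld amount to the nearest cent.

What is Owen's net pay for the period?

$11,698.74

State unemployment insurance (employee share): $12,136.65 × 0.0027 = $32.77
PFL insurance: $12,136.65 × 0.0084 = $101.95
Parking deduction: $38.59
Union dues: $264.60
Total deductions = $32.77 + $101.95 + $38.59 + $264.60 = $437.91
Net pay = $12,136.65 − $437.91 = $11,698.74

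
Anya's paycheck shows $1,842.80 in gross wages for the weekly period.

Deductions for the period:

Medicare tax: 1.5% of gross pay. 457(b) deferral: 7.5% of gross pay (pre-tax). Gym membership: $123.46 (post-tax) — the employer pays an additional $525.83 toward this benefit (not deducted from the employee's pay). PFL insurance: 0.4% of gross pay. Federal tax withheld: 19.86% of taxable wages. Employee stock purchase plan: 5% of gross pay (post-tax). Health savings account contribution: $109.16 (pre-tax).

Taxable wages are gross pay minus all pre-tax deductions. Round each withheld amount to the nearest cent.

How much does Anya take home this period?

$1,027.97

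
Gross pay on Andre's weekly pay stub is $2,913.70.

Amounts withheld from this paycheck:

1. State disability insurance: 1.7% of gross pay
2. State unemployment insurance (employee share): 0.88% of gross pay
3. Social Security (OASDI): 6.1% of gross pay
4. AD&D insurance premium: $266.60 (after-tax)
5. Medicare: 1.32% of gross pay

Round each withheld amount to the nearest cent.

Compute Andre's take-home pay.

$2,355.73

State unemployment insurance (employee share): $2,913.70 × 0.0088 = $25.64
Medicare: $2,913.70 × 0.0132 = $38.46
State disability insurance: $2,913.70 × 0.017 = $49.53
Social Security (OASDI): $2,913.70 × 0.061 = $177.74
AD&D insurance premium: $266.60
Total deductions = $25.64 + $38.46 + $49.53 + $177.74 + $266.60 = $557.97
Net pay = $2,913.70 − $557.97 = $2,355.73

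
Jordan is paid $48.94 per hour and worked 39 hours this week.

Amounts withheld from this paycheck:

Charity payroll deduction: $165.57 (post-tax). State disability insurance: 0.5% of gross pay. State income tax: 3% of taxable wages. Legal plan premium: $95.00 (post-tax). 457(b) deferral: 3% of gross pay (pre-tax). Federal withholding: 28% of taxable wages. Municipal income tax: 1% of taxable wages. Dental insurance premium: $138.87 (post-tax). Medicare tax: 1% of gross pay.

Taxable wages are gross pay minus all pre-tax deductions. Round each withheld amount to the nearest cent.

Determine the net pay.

$830.89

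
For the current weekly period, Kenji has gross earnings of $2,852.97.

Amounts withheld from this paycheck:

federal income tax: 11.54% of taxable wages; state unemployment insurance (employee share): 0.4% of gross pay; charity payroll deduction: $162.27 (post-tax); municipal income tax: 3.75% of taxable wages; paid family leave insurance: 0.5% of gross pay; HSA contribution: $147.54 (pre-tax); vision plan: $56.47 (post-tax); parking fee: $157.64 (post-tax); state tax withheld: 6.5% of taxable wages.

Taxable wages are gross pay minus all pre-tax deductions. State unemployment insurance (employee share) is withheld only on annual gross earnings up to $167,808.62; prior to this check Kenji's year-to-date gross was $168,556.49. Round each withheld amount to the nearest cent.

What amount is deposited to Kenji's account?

HSA contribution: $147.54
Taxable wages = $2,852.97 − $147.54 = $2,705.43
Federal income tax: $2,705.43 × 0.1154 = $312.21
Municipal income tax: $2,705.43 × 0.0375 = $101.45
State tax withheld: $2,705.43 × 0.065 = $175.85
State unemployment insurance (employee share): annual cap $167,808.62 already reached (YTD $168,556.49), so $0.00
Paid family leave insurance: $2,852.97 × 0.005 = $14.26
Vision plan: $56.47
Charity payroll deduction: $162.27
Parking fee: $157.64
Total deductions = $147.54 + $312.21 + $101.45 + $175.85 + $0.00 + $14.26 + $56.47 + $162.27 + $157.64 = $1,127.69
Net pay = $2,852.97 − $1,127.69 = $1,725.28

$1,725.28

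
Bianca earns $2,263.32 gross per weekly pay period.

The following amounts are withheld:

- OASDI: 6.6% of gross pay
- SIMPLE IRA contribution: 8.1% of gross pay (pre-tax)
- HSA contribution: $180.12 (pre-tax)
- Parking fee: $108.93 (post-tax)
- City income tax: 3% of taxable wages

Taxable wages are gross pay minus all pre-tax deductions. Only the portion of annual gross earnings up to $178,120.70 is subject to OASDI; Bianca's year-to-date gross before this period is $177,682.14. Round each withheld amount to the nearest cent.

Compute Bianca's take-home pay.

$1,705.00

HSA contribution: $180.12
SIMPLE IRA contribution: $2,263.32 × 0.081 = $183.33
Pre-tax total = $180.12 + $183.33 = $363.45
Taxable wages = $2,263.32 − $363.45 = $1,899.87
City income tax: $1,899.87 × 0.03 = $57.00
OASDI: only $178,120.70 − $177,682.14 = $438.56 of this check is subject → $438.56 × 0.066 = $28.94
Parking fee: $108.93
Total deductions = $180.12 + $183.33 + $57.00 + $28.94 + $108.93 = $558.32
Net pay = $2,263.32 − $558.32 = $1,705.00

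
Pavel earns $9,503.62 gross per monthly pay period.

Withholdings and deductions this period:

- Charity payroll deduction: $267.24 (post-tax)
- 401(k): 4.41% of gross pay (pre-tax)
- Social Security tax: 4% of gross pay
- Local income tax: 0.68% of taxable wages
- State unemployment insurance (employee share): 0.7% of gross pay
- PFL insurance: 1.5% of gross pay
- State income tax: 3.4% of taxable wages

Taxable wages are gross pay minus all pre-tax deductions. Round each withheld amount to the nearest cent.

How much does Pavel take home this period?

$7,857.41

401(k): $9,503.62 × 0.0441 = $419.11
Taxable wages = $9,503.62 − $419.11 = $9,084.51
State income tax: $9,084.51 × 0.034 = $308.87
Local income tax: $9,084.51 × 0.0068 = $61.77
State unemployment insurance (employee share): $9,503.62 × 0.007 = $66.53
Social Security tax: $9,503.62 × 0.04 = $380.14
PFL insurance: $9,503.62 × 0.015 = $142.55
Charity payroll deduction: $267.24
Total deductions = $419.11 + $308.87 + $61.77 + $66.53 + $380.14 + $142.55 + $267.24 = $1,646.21
Net pay = $9,503.62 − $1,646.21 = $7,857.41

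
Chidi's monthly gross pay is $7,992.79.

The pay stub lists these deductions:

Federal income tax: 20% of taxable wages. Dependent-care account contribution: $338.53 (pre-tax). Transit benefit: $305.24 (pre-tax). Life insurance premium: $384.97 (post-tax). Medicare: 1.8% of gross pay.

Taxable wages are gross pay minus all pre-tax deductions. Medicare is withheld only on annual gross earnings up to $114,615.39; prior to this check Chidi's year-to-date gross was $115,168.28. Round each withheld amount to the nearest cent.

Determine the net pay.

Dependent-care account contribution: $338.53
Transit benefit: $305.24
Pre-tax total = $338.53 + $305.24 = $643.77
Taxable wages = $7,992.79 − $643.77 = $7,349.02
Federal income tax: $7,349.02 × 0.2 = $1,469.80
Medicare: annual cap $114,615.39 already reached (YTD $115,168.28), so $0.00
Life insurance premium: $384.97
Total deductions = $338.53 + $305.24 + $1,469.80 + $0.00 + $384.97 = $2,498.54
Net pay = $7,992.79 − $2,498.54 = $5,494.25

$5,494.25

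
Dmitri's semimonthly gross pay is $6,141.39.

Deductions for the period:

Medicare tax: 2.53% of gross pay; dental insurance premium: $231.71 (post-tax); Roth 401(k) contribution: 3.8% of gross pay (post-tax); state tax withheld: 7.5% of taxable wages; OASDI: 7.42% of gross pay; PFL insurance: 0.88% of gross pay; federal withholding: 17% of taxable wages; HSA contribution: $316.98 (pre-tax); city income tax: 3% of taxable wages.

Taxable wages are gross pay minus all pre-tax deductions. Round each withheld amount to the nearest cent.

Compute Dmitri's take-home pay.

$3,092.51

HSA contribution: $316.98
Taxable wages = $6,141.39 − $316.98 = $5,824.41
State tax withheld: $5,824.41 × 0.075 = $436.83
City income tax: $5,824.41 × 0.03 = $174.73
Federal withholding: $5,824.41 × 0.17 = $990.15
OASDI: $6,141.39 × 0.0742 = $455.69
Medicare tax: $6,141.39 × 0.0253 = $155.38
PFL insurance: $6,141.39 × 0.0088 = $54.04
Dental insurance premium: $231.71
Roth 401(k) contribution: $6,141.39 × 0.038 = $233.37
Total deductions = $316.98 + $436.83 + $174.73 + $990.15 + $455.69 + $155.38 + $54.04 + $231.71 + $233.37 = $3,048.88
Net pay = $6,141.39 − $3,048.88 = $3,092.51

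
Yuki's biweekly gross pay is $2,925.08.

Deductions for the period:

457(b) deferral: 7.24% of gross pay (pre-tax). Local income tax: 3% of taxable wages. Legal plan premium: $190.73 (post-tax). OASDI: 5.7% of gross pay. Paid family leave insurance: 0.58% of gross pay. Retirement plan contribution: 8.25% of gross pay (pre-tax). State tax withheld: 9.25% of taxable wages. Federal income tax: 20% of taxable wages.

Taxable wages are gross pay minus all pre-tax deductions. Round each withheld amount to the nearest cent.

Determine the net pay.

$1,300.33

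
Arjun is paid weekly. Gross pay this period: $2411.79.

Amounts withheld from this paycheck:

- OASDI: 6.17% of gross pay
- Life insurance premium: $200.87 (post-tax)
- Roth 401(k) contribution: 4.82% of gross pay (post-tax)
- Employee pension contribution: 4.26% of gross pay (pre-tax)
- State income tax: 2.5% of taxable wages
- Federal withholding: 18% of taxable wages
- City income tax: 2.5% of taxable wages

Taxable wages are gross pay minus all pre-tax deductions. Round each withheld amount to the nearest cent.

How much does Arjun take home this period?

$1312.03

Employee pension contribution: $2411.79 × 0.0426 = $102.74
Taxable wages = $2411.79 − $102.74 = $2309.05
City income tax: $2309.05 × 0.025 = $57.73
State income tax: $2309.05 × 0.025 = $57.73
Federal withholding: $2309.05 × 0.18 = $415.63
OASDI: $2411.79 × 0.0617 = $148.81
Roth 401(k) contribution: $2411.79 × 0.0482 = $116.25
Life insurance premium: $200.87
Total deductions = $102.74 + $57.73 + $57.73 + $415.63 + $148.81 + $116.25 + $200.87 = $1099.76
Net pay = $2411.79 − $1099.76 = $1312.03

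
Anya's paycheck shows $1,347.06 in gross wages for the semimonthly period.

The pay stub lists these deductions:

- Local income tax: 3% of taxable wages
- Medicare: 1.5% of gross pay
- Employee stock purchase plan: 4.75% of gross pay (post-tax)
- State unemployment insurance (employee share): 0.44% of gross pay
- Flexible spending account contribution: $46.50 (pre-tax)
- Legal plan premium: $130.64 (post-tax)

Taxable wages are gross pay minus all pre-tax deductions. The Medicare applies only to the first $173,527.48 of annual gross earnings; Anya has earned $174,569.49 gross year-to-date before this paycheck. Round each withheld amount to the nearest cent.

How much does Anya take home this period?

$1,060.98

Flexible spending account contribution: $46.50
Taxable wages = $1,347.06 − $46.50 = $1,300.56
Local income tax: $1,300.56 × 0.03 = $39.02
Medicare: annual cap $173,527.48 already reached (YTD $174,569.49), so $0.00
State unemployment insurance (employee share): $1,347.06 × 0.0044 = $5.93
Legal plan premium: $130.64
Employee stock purchase plan: $1,347.06 × 0.0475 = $63.99
Total deductions = $46.50 + $39.02 + $0.00 + $5.93 + $130.64 + $63.99 = $286.08
Net pay = $1,347.06 − $286.08 = $1,060.98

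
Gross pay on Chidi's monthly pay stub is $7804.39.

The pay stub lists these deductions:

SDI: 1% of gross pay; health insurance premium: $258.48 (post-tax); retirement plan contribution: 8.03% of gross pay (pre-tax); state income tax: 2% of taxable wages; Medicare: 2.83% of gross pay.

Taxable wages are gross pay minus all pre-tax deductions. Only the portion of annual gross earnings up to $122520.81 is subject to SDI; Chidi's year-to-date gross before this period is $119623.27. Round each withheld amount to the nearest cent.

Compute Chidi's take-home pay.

Retirement plan contribution: $7804.39 × 0.0803 = $626.69
Taxable wages = $7804.39 − $626.69 = $7177.70
State income tax: $7177.70 × 0.02 = $143.55
SDI: only $122520.81 − $119623.27 = $2897.54 of this check is subject → $2897.54 × 0.01 = $28.98
Medicare: $7804.39 × 0.0283 = $220.86
Health insurance premium: $258.48
Total deductions = $626.69 + $143.55 + $28.98 + $220.86 + $258.48 = $1278.56
Net pay = $7804.39 − $1278.56 = $6525.83

$6525.83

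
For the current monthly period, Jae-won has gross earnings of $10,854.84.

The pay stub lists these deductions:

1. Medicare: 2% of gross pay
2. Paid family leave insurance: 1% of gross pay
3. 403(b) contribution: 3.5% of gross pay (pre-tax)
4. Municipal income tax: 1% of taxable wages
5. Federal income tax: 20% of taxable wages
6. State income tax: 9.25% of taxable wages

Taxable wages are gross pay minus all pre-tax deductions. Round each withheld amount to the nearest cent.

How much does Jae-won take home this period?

$6,980.61

403(b) contribution: $10,854.84 × 0.035 = $379.92
Taxable wages = $10,854.84 − $379.92 = $10,474.92
State income tax: $10,474.92 × 0.0925 = $968.93
Municipal income tax: $10,474.92 × 0.01 = $104.75
Federal income tax: $10,474.92 × 0.2 = $2,094.98
Paid family leave insurance: $10,854.84 × 0.01 = $108.55
Medicare: $10,854.84 × 0.02 = $217.10
Total deductions = $379.92 + $968.93 + $104.75 + $2,094.98 + $108.55 + $217.10 = $3,874.23
Net pay = $10,854.84 − $3,874.23 = $6,980.61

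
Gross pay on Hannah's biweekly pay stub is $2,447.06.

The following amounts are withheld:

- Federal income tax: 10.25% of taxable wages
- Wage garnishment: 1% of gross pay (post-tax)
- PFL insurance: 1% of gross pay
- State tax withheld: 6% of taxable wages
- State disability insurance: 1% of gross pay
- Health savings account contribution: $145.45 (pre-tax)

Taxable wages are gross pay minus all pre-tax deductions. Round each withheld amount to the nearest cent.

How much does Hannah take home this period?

Health savings account contribution: $145.45
Taxable wages = $2,447.06 − $145.45 = $2,301.61
Federal income tax: $2,301.61 × 0.1025 = $235.92
State tax withheld: $2,301.61 × 0.06 = $138.10
State disability insurance: $2,447.06 × 0.01 = $24.47
PFL insurance: $2,447.06 × 0.01 = $24.47
Wage garnishment: $2,447.06 × 0.01 = $24.47
Total deductions = $145.45 + $235.92 + $138.10 + $24.47 + $24.47 + $24.47 = $592.88
Net pay = $2,447.06 − $592.88 = $1,854.18

$1,854.18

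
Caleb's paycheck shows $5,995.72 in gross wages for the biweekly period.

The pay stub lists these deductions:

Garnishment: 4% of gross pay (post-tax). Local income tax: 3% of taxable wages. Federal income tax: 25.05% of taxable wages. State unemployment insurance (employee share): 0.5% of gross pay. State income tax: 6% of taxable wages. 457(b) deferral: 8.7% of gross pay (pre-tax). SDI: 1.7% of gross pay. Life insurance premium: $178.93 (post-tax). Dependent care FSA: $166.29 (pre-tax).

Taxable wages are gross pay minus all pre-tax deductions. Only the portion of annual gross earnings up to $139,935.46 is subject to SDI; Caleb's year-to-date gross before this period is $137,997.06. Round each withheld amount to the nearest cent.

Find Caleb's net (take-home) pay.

$3,018.81

457(b) deferral: $5,995.72 × 0.087 = $521.63
Dependent care FSA: $166.29
Pre-tax total = $521.63 + $166.29 = $687.92
Taxable wages = $5,995.72 − $687.92 = $5,307.80
Local income tax: $5,307.80 × 0.03 = $159.23
State income tax: $5,307.80 × 0.06 = $318.47
Federal income tax: $5,307.80 × 0.2505 = $1,329.60
SDI: only $139,935.46 − $137,997.06 = $1,938.40 of this check is subject → $1,938.40 × 0.017 = $32.95
State unemployment insurance (employee share): $5,995.72 × 0.005 = $29.98
Life insurance premium: $178.93
Garnishment: $5,995.72 × 0.04 = $239.83
Total deductions = $521.63 + $166.29 + $159.23 + $318.47 + $1,329.60 + $32.95 + $29.98 + $178.93 + $239.83 = $2,976.91
Net pay = $5,995.72 − $2,976.91 = $3,018.81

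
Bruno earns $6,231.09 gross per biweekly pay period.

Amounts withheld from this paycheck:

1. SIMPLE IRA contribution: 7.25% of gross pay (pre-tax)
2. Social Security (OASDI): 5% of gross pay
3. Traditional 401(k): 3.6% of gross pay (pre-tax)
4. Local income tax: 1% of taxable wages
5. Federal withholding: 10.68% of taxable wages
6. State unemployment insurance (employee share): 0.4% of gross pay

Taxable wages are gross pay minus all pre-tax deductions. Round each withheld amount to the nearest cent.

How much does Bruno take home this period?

$4,569.72

Traditional 401(k): $6,231.09 × 0.036 = $224.32
SIMPLE IRA contribution: $6,231.09 × 0.0725 = $451.75
Pre-tax total = $224.32 + $451.75 = $676.07
Taxable wages = $6,231.09 − $676.07 = $5,555.02
Federal withholding: $5,555.02 × 0.1068 = $593.28
Local income tax: $5,555.02 × 0.01 = $55.55
State unemployment insurance (employee share): $6,231.09 × 0.004 = $24.92
Social Security (OASDI): $6,231.09 × 0.05 = $311.55
Total deductions = $224.32 + $451.75 + $593.28 + $55.55 + $24.92 + $311.55 = $1,661.37
Net pay = $6,231.09 − $1,661.37 = $4,569.72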